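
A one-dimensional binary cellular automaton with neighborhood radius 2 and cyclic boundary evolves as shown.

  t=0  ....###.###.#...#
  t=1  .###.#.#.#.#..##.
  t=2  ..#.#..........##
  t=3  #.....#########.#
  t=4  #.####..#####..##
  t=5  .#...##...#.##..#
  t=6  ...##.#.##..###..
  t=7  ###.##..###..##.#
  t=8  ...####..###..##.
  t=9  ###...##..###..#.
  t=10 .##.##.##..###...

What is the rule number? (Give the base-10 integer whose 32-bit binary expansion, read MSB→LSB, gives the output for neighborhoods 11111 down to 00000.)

2655219727

  #####|#  b31=1 t=3,i=8
  ####.|.  b30=0 t=3,i=13
  ###.#|.  b29=0 t=0,i=6
  ###..|#  b28=1 t=4,i=5
  ##.##|#  b27=1 t=0,i=7
  ##.#.|#  b26=1 t=0,i=11
  ##..#|#  b25=1 t=1,i=16
  ##...|.  b24=0 t=3,i=1
  #.###|.  b23=0 t=0,i=8
  #.##.|#  b22=1 t=3,i=16
  #.#.#|.  b21=0 t=1,i=5
  #.#..|.  b20=0 t=0,i=12
  #..##|.  b19=0 t=1,i=0
  #..#.|.  b18=0 t=2,i=1
  #...#|#  b17=1 t=0,i=14
  #....|#  b16=1 t=0,i=1
  .####|.  b15=0 t=3,i=7
  .###.|#  b14=1 t=0,i=5
  .##.#|#  b13=1 t=6,i=4
  .##..|#  b12=1 t=1,i=15
  .#.##|.  b11=0 t=5,i=11
  .#.#.|.  b10=0 t=1,i=6
  .#..#|.  b9=0 t=1,i=12
  .#...|.  b8=0 t=0,i=0
  ..###|.  b7=0 t=0,i=4
  ..##.|.  b6=0 t=1,i=14
  ..#.#|.  b5=0 t=2,i=2
  ..#..|.  b4=0 t=0,i=16
  ...##|#  b3=1 t=0,i=3
  ...#.|#  b2=1 t=0,i=15
  ....#|#  b1=1 t=0,i=2
  .....|#  b0=1 t=2,i=7
  bits 10011110010000110111000000001111 = 2655219727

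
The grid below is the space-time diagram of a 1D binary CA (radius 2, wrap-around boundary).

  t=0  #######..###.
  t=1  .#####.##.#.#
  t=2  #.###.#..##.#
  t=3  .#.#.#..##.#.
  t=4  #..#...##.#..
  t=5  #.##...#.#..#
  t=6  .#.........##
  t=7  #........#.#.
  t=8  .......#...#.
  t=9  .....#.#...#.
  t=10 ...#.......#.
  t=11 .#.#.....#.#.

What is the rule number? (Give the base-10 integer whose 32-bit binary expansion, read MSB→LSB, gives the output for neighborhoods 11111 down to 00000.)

3459041362

  #####|#  b31=1 t=0,i=2
  ####.|#  b30=1 t=0,i=5
  ###.#|.  b29=0 t=0,i=11
  ###..|.  b28=0 t=0,i=6
  ##.##|#  b27=1 t=0,i=12
  ##.#.|#  b26=1 t=1,i=9
  ##..#|#  b25=1 t=0,i=7
  ##...|.  b24=0 t=5,i=4
  #.###|.  b23=0 t=0,i=0
  #.##.|.  b22=0 t=1,i=7
  #.#.#|#  b21=1 t=1,i=10
  #.#..|.  b20=0 t=2,i=6
  #..##|#  b19=1 t=0,i=8
  #..#.|#  b18=1 t=3,i=0
  #...#|.  b17=0 t=4,i=5
  #....|.  b16=0 t=6,i=3
  .####|#  b15=1 t=0,i=1
  .###.|#  b14=1 t=0,i=10
  .##.#|.  b13=0 t=1,i=8
  .##..|.  b12=0 t=5,i=3
  .#.##|#  b11=1 t=1,i=0
  .#.#.|.  b10=0 t=1,i=11
  .#..#|.  b9=0 t=2,i=7
  .#...|.  b8=0 t=4,i=4
  ..###|.  b7=0 t=0,i=9
  ..##.|#  b6=1 t=2,i=9
  ..#.#|.  b5=0 t=3,i=1
  ..#..|#  b4=1 t=4,i=0
  ...##|.  b3=0 t=4,i=6
  ...#.|.  b2=0 t=5,i=6
  ....#|#  b1=1 t=6,i=9
  .....|.  b0=0 t=6,i=4
  bits 11001110001011001100100001010010 = 3459041362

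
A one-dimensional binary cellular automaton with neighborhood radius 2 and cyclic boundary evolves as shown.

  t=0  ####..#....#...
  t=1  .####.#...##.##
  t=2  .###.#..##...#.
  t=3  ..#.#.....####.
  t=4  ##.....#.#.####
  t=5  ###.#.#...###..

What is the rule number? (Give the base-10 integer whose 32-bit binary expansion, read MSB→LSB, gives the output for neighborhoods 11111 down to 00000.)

1472383005

  #####|.  b31=0 t=4,i=13
  ####.|#  b30=1 t=0,i=2
  ###.#|.  b29=0 t=1,i=4
  ###..|#  b28=1 t=0,i=3
  ##.##|.  b27=0 t=1,i=0
  ##.#.|#  b26=1 t=1,i=5
  ##..#|#  b25=1 t=0,i=4
  ##...|#  b24=1 t=2,i=10
  #.###|#  b23=1 t=1,i=1
  #.##.|#  b22=1 t=1,i=13
  #.#.#|.  b21=0 t=4,i=9
  #.#..|.  b20=0 t=1,i=6
  #..##|.  b19=0 t=2,i=0
  #..#.|.  b18=0 t=0,i=5
  #...#|#  b17=1 t=0,i=13
  #....|.  b16=0 t=0,i=8
  .####|#  b15=1 t=0,i=1
  .###.|#  b14=1 t=2,i=2
  .##.#|.  b13=0 t=1,i=11
  .##..|.  b12=0 t=2,i=9
  .#.##|#  b11=1 t=4,i=10
  .#.#.|.  b10=0 t=3,i=3
  .#..#|.  b9=0 t=2,i=6
  .#...|.  b8=0 t=0,i=7
  ..###|.  b7=0 t=0,i=0
  ..##.|.  b6=0 t=1,i=10
  ..#.#|.  b5=0 t=3,i=2
  ..#..|#  b4=1 t=0,i=6
  ...##|#  b3=1 t=0,i=14
  ...#.|#  b2=1 t=0,i=10
  ....#|.  b1=0 t=0,i=9
  .....|#  b0=1 t=3,i=7
  bits 01010111110000101100100000011101 = 1472383005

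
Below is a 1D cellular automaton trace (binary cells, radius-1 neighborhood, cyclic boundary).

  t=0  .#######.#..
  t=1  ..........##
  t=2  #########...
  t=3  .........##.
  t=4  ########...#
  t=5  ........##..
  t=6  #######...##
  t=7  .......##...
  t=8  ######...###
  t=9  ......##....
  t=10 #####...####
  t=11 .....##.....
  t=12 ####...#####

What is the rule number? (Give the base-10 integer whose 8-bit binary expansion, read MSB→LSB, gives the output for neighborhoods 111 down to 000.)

17

  ###|.  b7=0 t=0,i=2
  ##.|.  b6=0 t=0,i=7
  #.#|.  b5=0 t=0,i=8
  #..|#  b4=1 t=0,i=10
  .##|.  b3=0 t=0,i=1
  .#.|.  b2=0 t=0,i=9
  ..#|.  b1=0 t=0,i=0
  ...|#  b0=1 t=0,i=11
  bits 00010001 = 17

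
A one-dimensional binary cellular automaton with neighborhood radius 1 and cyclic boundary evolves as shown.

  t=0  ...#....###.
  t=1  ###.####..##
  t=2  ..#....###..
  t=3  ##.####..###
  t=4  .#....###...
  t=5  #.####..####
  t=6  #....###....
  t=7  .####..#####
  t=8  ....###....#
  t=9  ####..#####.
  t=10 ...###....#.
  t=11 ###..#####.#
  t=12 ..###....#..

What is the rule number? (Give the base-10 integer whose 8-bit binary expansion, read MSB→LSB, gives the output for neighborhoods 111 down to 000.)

83

  [7] ### => .  t=0,i=9
  [6] ##. => #  t=0,i=10
  [5] #.# => .  t=1,i=3
  [4] #.. => #  t=0,i=4
  [3] .## => .  t=0,i=8
  [2] .#. => .  t=0,i=3
  [1] ..# => #  t=0,i=2
  [0] ... => #  t=0,i=0
  bits 01010011 = 83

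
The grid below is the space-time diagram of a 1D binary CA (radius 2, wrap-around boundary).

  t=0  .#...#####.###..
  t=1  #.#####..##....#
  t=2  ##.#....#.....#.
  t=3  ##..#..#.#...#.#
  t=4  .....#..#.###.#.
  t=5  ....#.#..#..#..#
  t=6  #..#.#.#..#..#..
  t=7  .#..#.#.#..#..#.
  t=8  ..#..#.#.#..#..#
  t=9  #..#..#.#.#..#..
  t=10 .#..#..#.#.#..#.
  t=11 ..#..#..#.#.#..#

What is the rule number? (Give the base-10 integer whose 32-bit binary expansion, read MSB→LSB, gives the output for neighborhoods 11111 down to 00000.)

675983244

  #####|.  b31=0 t=0,i=7
  ####.|.  b30=0 t=0,i=8
  ###.#|#  b29=1 t=0,i=9
  ###..|.  b28=0 t=0,i=13
  ##.##|#  b27=1 t=0,i=10
  ##.#.|.  b26=0 t=2,i=2
  ##..#|.  b25=0 t=1,i=7
  ##...|.  b24=0 t=0,i=14
  #.###|.  b23=0 t=0,i=11
  #.##.|#  b22=1 t=2,i=0
  #.#.#|.  b21=0 t=6,i=5
  #.#..|.  b20=0 t=2,i=3
  #..##|#  b19=1 t=1,i=8
  #..#.|.  b18=0 t=3,i=3
  #...#|#  b17=1 t=0,i=3
  #....|.  b16=0 t=1,i=12
  .####|#  b15=1 t=0,i=6
  .###.|.  b14=0 t=0,i=12
  .##.#|#  b13=1 t=1,i=0
  .##..|.  b12=0 t=1,i=10
  .#.##|#  b11=1 t=2,i=15
  .#.#.|#  b10=1 t=3,i=8
  .#..#|#  b9=1 t=3,i=5
  .#...|#  b8=1 t=0,i=2
  ..###|#  b7=1 t=0,i=5
  ..##.|.  b6=0 t=1,i=9
  ..#.#|.  b5=0 t=2,i=14
  ..#..|.  b4=0 t=0,i=1
  ...##|#  b3=1 t=0,i=4
  ...#.|#  b2=1 t=0,i=0
  ....#|.  b1=0 t=1,i=13
  .....|.  b0=0 t=2,i=11
  bits 00101000010010101010111110001100 = 675983244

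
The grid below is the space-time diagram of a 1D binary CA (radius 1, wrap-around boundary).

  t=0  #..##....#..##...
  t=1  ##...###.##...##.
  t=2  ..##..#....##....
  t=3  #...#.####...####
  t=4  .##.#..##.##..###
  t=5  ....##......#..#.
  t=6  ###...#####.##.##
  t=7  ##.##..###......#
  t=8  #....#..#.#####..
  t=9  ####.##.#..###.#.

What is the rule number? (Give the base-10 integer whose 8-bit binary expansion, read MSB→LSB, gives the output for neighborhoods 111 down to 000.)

149

  ###|#  b7=1 t=1,i=6
  ##.|.  b6=0 t=0,i=4
  #.#|.  b5=0 t=1,i=8
  #..|#  b4=1 t=0,i=1
  .##|.  b3=0 t=0,i=3
  .#.|#  b2=1 t=0,i=0
  ..#|.  b1=0 t=0,i=2
  ...|#  b0=1 t=0,i=6
  bits 10010101 = 149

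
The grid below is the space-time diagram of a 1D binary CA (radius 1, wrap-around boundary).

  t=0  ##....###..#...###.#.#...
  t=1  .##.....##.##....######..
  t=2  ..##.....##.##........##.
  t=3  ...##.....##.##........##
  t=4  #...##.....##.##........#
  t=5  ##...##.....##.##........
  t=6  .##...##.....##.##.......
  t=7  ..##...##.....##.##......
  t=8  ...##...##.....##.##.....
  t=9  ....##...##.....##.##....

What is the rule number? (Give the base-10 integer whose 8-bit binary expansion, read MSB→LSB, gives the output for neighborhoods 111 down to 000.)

  ### -> .   bit 7 = 0  t=0,i=7
  ##. -> #   bit 6 = 1  t=0,i=1
  #.# -> #   bit 5 = 1  t=0,i=18
  #.. -> #   bit 4 = 1  t=0,i=2
  .## -> .   bit 3 = 0  t=0,i=0
  .#. -> #   bit 2 = 1  t=0,i=11
  ..# -> .   bit 1 = 0  t=0,i=5
  ... -> .   bit 0 = 0  t=0,i=3
  bits 01110100 = 116

116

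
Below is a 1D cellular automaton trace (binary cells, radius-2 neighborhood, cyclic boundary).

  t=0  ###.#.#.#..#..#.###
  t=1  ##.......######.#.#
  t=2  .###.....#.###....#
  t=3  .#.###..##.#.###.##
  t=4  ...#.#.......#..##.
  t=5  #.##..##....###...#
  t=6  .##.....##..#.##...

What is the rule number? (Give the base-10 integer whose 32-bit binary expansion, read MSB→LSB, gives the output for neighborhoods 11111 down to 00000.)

  ##### -> #   bit 31 = 1  t=0,i=0
  ####. -> #   bit 30 = 1  t=0,i=1
  ###.# -> .   bit 29 = 0  t=0,i=2
  ###.. -> #   bit 28 = 1  t=1,i=1
  ##.## -> #   bit 27 = 1  t=3,i=16
  ##.#. -> .   bit 26 = 0  t=0,i=3
  ##..# -> .   bit 25 = 0  t=3,i=6
  ##... -> #   bit 24 = 1  t=1,i=2
  #.### -> #   bit 23 = 1  t=0,i=16
  #.##. -> #   bit 22 = 1  t=3,i=17
  #.#.# -> .   bit 21 = 0  t=0,i=4
  #.#.. -> .   bit 20 = 0  t=0,i=8
  #..## -> .   bit 19 = 0  t=3,i=7
  #..#. -> #   bit 18 = 1  t=0,i=10
  #...# -> .   bit 17 = 0  t=5,i=16
  #.... -> #   bit 16 = 1  t=1,i=3
  .#### -> .   bit 15 = 0  t=0,i=17
  .###. -> .   bit 14 = 0  t=1,i=0
  .##.# -> .   bit 13 = 0  t=3,i=9
  .##.. -> .   bit 12 = 0  t=4,i=17
  .#.## -> .   bit 11 = 0  t=0,i=15
  .#.#. -> .   bit 10 = 0  t=0,i=5
  .#..# -> #   bit 9 = 1  t=0,i=9
  .#... -> #   bit 8 = 1  t=4,i=6
  ..### -> #   bit 7 = 1  t=1,i=9
  ..##. -> .   bit 6 = 0  t=3,i=8
  ..#.# -> #   bit 5 = 1  t=0,i=14
  ..#.. -> #   bit 4 = 1  t=0,i=11
  ...## -> .   bit 3 = 0  t=1,i=8
  ...#. -> #   bit 2 = 1  t=2,i=8
  ....# -> .   bit 1 = 0  t=1,i=7
  ..... -> .   bit 0 = 0  t=1,i=4
  bits 11011001110001010000001110110100 = 3653567412

3653567412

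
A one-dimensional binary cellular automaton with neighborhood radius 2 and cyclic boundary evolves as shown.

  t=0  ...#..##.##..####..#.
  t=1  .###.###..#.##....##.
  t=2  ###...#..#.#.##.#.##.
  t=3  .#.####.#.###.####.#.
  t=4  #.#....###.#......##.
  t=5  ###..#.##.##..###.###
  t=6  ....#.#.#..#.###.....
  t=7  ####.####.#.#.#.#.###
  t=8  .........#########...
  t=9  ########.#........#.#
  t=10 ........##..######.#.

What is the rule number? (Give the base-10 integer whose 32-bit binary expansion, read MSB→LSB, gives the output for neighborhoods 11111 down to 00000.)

87981271

  nb #####: next=.  (t=5,i=0, bit31=0)
  nb ####.: next=.  (t=0,i=15, bit30=0)
  nb ###.#: next=.  (t=1,i=3, bit29=0)
  nb ###..: next=.  (t=0,i=16, bit28=0)
  nb ##.##: next=.  (t=0,i=8, bit27=0)
  nb ##.#.: next=#  (t=2,i=15, bit26=1)
  nb ##..#: next=.  (t=0,i=11, bit25=0)
  nb ##...: next=#  (t=1,i=14, bit24=1)
  nb #.###: next=.  (t=1,i=5, bit23=0)
  nb #.##.: next=.  (t=0,i=9, bit22=0)
  nb #.#.#: next=#  (t=2,i=11, bit21=1)
  nb #.#..: next=#  (t=3,i=19, bit20=1)
  nb #..##: next=#  (t=0,i=5, bit19=1)
  nb #..#.: next=#  (t=0,i=18, bit18=1)
  nb #...#: next=#  (t=2,i=4, bit17=1)
  nb #....: next=.  (t=0,i=0, bit16=0)
  nb .####: next=.  (t=0,i=14, bit15=0)
  nb .###.: next=#  (t=1,i=2, bit14=1)
  nb .##.#: next=#  (t=0,i=7, bit13=1)
  nb .##..: next=#  (t=0,i=10, bit12=1)
  nb .#.##: next=#  (t=1,i=11, bit11=1)
  nb .#.#.: next=#  (t=2,i=10, bit10=1)
  nb .#..#: next=.  (t=0,i=4, bit9=0)
  nb .#...: next=.  (t=0,i=20, bit8=0)
  nb ..###: next=#  (t=0,i=13, bit7=1)
  nb ..##.: next=#  (t=0,i=6, bit6=1)
  nb ..#.#: next=.  (t=1,i=10, bit5=0)
  nb ..#..: next=#  (t=0,i=3, bit4=1)
  nb ...##: next=.  (t=1,i=17, bit3=0)
  nb ...#.: next=#  (t=0,i=2, bit2=1)
  nb ....#: next=#  (t=0,i=1, bit1=1)
  nb .....: next=#  (t=4,i=14, bit0=1)
  bits 00000101001111100111110011010111 = 87981271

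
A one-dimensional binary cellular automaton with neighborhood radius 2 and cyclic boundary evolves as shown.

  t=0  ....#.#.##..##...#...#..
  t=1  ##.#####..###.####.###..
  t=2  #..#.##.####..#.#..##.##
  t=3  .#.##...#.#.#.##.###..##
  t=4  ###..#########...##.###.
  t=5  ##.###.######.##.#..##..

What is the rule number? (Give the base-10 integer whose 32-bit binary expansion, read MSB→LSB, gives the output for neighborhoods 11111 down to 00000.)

3349827317

  [31] ##### => #  t=1,i=5
  [30] ####. => #  t=1,i=6
  [29] ###.# => .  t=1,i=12
  [28] ###.. => .  t=1,i=7
  [27] ##.## => .  t=1,i=2
  [26] ##.#. => #  t=3,i=0
  [25] ##..# => #  t=0,i=10
  [24] ##... => #  t=0,i=14
  [23] #.### => #  t=1,i=3
  [22] #.##. => .  t=0,i=8
  [21] #.#.# => #  t=0,i=6
  [20] #.#.. => .  t=2,i=16
  [19] #..## => #  t=0,i=11
  [18] #..#. => .  t=2,i=2
  [17] #...# => #  t=0,i=15
  [16] #.... => .  t=0,i=23
  [15] .#### => .  t=1,i=4
  [14] .###. => #  t=1,i=11
  [13] .##.# => .  t=1,i=1
  [12] .##.. => .  t=0,i=9
  [11] .#.## => #  t=0,i=7
  [10] .#.#. => #  t=0,i=5
  [9] .#..# => #  t=2,i=17
  [8] .#... => .  t=0,i=18
  [7] ..### => #  t=1,i=10
  [6] ..##. => #  t=0,i=12
  [5] ..#.# => #  t=0,i=4
  [4] ..#.. => #  t=0,i=17
  [3] ...## => .  t=4,i=16
  [2] ...#. => #  t=0,i=3
  [1] ....# => .  t=0,i=2
  [0] ..... => #  t=0,i=0
  bits 11000111101010100100111011110101 = 3349827317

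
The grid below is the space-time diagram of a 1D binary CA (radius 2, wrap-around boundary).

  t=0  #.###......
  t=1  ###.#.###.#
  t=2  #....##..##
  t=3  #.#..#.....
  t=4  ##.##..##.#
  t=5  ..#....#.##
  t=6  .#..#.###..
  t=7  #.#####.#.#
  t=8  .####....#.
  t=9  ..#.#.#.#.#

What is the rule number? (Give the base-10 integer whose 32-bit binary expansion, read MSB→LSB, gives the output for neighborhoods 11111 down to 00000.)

2559020645

  #####|#  b31=1 t=7,i=4
  ####.|.  b30=0 t=1,i=1
  ###.#|.  b29=0 t=1,i=2
  ###..|#  b28=1 t=0,i=4
  ##.##|#  b27=1 t=1,i=9
  ##.#.|.  b26=0 t=1,i=3
  ##..#|.  b25=0 t=2,i=7
  ##...|.  b24=0 t=0,i=5
  #.###|#  b23=1 t=0,i=2
  #.##.|.  b22=0 t=4,i=3
  #.#.#|.  b21=0 t=1,i=4
  #.#..|.  b20=0 t=3,i=2
  #..##|.  b19=0 t=2,i=8
  #..#.|#  b18=1 t=3,i=4
  #...#|#  b17=1 t=6,i=10
  #....|#  b16=1 t=0,i=6
  .####|#  b15=1 t=1,i=0
  .###.|.  b14=0 t=0,i=3
  .##.#|.  b13=0 t=4,i=8
  .##..|.  b12=0 t=2,i=6
  .#.##|#  b11=1 t=0,i=1
  .#.#.|#  b10=1 t=3,i=1
  .#..#|#  b9=1 t=3,i=3
  .#...|.  b8=0 t=3,i=6
  ..###|.  b7=0 t=2,i=9
  ..##.|#  b6=1 t=2,i=5
  ..#.#|#  b5=1 t=0,i=0
  ..#..|.  b4=0 t=3,i=5
  ...##|.  b3=0 t=2,i=4
  ...#.|#  b2=1 t=0,i=10
  ....#|.  b1=0 t=0,i=9
  .....|#  b0=1 t=0,i=7
  bits 10011000100001111000111001100101 = 2559020645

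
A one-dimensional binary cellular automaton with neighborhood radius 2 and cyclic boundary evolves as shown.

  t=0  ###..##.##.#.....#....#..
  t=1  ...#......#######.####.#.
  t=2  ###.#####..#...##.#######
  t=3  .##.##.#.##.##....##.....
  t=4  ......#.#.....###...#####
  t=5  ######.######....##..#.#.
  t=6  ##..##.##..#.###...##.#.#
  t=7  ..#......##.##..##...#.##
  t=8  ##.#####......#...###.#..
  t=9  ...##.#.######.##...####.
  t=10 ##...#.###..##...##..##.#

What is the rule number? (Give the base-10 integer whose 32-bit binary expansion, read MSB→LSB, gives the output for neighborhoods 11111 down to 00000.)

1737985799

  ##### -> .   bit 31 = 0  t=1,i=12
  ####. -> #   bit 30 = 1  t=1,i=15
  ###.# -> #   bit 29 = 1  t=1,i=16
  ###.. -> .   bit 28 = 0  t=0,i=2
  ##.## -> .   bit 27 = 0  t=0,i=7
  ##.#. -> #   bit 26 = 1  t=0,i=10
  ##..# -> #   bit 25 = 1  t=0,i=3
  ##... -> #   bit 24 = 1  t=3,i=14
  #.### -> #   bit 23 = 1  t=1,i=18
  #.##. -> .   bit 22 = 0  t=0,i=8
  #.#.# -> .   bit 21 = 0  t=3,i=7
  #.#.. -> #   bit 20 = 1  t=0,i=11
  #..## -> .   bit 19 = 0  t=0,i=4
  #..#. -> #   bit 18 = 1  t=2,i=10
  #...# -> #   bit 17 = 1  t=2,i=13
  #.... -> #   bit 16 = 1  t=0,i=13
  .#### -> #   bit 15 = 1  t=1,i=11
  .###. -> .   bit 14 = 0  t=0,i=1
  .##.# -> .   bit 13 = 0  t=0,i=6
  .##.. -> .   bit 12 = 0  t=3,i=13
  .#.## -> #   bit 11 = 1  t=3,i=8
  .#.#. -> #   bit 10 = 1  t=4,i=7
  .#..# -> #   bit 9 = 1  t=0,i=23
  .#... -> #   bit 8 = 1  t=0,i=12
  ..### -> .   bit 7 = 0  t=0,i=0
  ..##. -> .   bit 6 = 0  t=0,i=5
  ..#.# -> .   bit 5 = 0  t=4,i=6
  ..#.. -> .   bit 4 = 0  t=0,i=17
  ...## -> .   bit 3 = 0  t=1,i=9
  ...#. -> #   bit 2 = 1  t=0,i=16
  ....# -> #   bit 1 = 1  t=0,i=15
  ..... -> #   bit 0 = 1  t=0,i=14
  bits 01100111100101111000111100000111 = 1737985799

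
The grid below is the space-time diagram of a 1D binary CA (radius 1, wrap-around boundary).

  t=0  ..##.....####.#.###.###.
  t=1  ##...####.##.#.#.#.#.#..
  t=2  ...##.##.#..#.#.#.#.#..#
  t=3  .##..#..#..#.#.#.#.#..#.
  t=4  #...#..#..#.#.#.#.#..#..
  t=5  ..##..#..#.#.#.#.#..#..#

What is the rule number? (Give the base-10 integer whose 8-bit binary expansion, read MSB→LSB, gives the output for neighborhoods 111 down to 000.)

163

  ### -> #   bit 7 = 1  t=0,i=10
  ##. -> .   bit 6 = 0  t=0,i=3
  #.# -> #   bit 5 = 1  t=0,i=13
  #.. -> .   bit 4 = 0  t=0,i=4
  .## -> .   bit 3 = 0  t=0,i=2
  .#. -> .   bit 2 = 0  t=0,i=14
  ..# -> #   bit 1 = 1  t=0,i=1
  ... -> #   bit 0 = 1  t=0,i=0
  bits 10100011 = 163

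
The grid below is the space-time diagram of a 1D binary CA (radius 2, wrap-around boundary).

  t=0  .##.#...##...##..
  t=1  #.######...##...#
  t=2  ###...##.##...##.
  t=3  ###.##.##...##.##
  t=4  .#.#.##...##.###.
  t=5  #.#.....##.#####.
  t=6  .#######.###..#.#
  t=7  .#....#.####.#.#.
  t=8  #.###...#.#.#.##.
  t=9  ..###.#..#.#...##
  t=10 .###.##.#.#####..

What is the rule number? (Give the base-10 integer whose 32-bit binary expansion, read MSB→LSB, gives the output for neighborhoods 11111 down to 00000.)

1553950091

  [31] ##### => .  t=1,i=4
  [30] ####. => #  t=1,i=6
  [29] ###.# => .  t=3,i=2
  [28] ###.. => #  t=1,i=7
  [27] ##.## => #  t=1,i=1
  [26] ##.#. => #  t=0,i=3
  [25] ##..# => .  t=4,i=16
  [24] ##... => .  t=0,i=10
  [23] #.### => #  t=1,i=2
  [22] #.##. => .  t=2,i=9
  [21] #.#.# => .  t=4,i=3
  [20] #.#.. => #  t=0,i=4
  [19] #..## => #  t=9,i=1
  [18] #..#. => #  t=4,i=0
  [17] #...# => #  t=0,i=6
  [16] #.... => #  t=5,i=4
  [15] .#### => .  t=1,i=3
  [14] .###. => #  t=2,i=1
  [13] .##.# => #  t=0,i=2
  [12] .##.. => .  t=0,i=9
  [11] .#.## => .  t=4,i=4
  [10] .#.#. => #  t=4,i=2
  [9] .#..# => .  t=7,i=16
  [8] .#... => #  t=0,i=5
  [7] ..### => #  t=9,i=2
  [6] ..##. => .  t=0,i=1
  [5] ..#.# => .  t=4,i=1
  [4] ..#.. => .  t=7,i=1
  [3] ...## => #  t=0,i=0
  [2] ...#. => .  t=7,i=5
  [1] ....# => #  t=5,i=6
  [0] ..... => #  t=5,i=5
  bits 01011100100111110110010110001011 = 1553950091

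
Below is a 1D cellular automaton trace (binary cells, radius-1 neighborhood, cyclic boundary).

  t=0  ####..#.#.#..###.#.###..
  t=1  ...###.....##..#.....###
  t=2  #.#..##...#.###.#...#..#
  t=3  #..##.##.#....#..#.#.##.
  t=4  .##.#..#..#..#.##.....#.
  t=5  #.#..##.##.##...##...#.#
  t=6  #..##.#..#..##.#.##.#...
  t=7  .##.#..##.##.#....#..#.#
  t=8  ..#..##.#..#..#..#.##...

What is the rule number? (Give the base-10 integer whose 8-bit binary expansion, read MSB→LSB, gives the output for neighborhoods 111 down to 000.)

  [7] ### => .  t=0,i=1
  [6] ##. => #  t=0,i=3
  [5] #.# => .  t=0,i=7
  [4] #.. => #  t=0,i=4
  [3] .## => .  t=0,i=0
  [2] .#. => .  t=0,i=6
  [1] ..# => #  t=0,i=5
  [0] ... => .  t=1,i=1
  bits 01010010 = 82

82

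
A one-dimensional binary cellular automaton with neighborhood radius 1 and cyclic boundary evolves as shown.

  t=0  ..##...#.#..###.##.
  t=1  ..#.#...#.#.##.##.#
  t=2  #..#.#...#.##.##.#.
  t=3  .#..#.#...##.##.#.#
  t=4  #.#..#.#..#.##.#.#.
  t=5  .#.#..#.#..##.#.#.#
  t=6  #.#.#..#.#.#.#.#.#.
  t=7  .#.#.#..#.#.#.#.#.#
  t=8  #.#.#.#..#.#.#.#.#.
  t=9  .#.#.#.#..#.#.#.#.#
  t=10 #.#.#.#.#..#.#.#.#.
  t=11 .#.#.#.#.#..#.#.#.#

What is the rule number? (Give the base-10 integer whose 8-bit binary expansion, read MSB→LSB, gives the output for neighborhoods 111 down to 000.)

184

  [7] ### => #  t=0,i=13
  [6] ##. => .  t=0,i=3
  [5] #.# => #  t=0,i=8
  [4] #.. => #  t=0,i=4
  [3] .## => #  t=0,i=2
  [2] .#. => .  t=0,i=7
  [1] ..# => .  t=0,i=1
  [0] ... => .  t=0,i=0
  bits 10111000 = 184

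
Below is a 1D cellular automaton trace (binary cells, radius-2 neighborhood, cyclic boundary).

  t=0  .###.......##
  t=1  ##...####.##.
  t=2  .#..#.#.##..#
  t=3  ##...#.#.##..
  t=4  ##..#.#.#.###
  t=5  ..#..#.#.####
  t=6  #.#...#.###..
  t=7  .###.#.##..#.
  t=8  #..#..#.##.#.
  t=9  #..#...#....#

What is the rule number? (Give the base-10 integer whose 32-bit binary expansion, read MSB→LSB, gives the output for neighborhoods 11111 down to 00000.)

2862194013

  #####|#  b31=1 t=4,i=12
  ####.|.  b30=0 t=1,i=7
  ###.#|#  b29=1 t=1,i=8
  ###..|.  b28=0 t=0,i=3
  ##.##|#  b27=1 t=0,i=0
  ##.#.|.  b26=0 t=7,i=4
  ##..#|#  b25=1 t=2,i=10
  ##...|.  b24=0 t=0,i=4
  #.###|#  b23=1 t=0,i=1
  #.##.|.  b22=0 t=1,i=0
  #.#.#|.  b21=0 t=2,i=6
  #.#..|#  b20=1 t=2,i=1
  #..##|#  b19=1 t=3,i=12
  #..#.|.  b18=0 t=2,i=3
  #...#|.  b17=0 t=1,i=3
  #....|#  b16=1 t=0,i=5
  .####|#  b15=1 t=1,i=6
  .###.|.  b14=0 t=0,i=2
  .##.#|.  b13=0 t=0,i=12
  .##..|#  b12=1 t=1,i=1
  .#.##|#  b11=1 t=2,i=7
  .#.#.|#  b10=1 t=2,i=0
  .#..#|.  b9=0 t=2,i=2
  .#...|#  b8=1 t=6,i=3
  ..###|.  b7=0 t=1,i=5
  ..##.|#  b6=1 t=0,i=11
  ..#.#|.  b5=0 t=2,i=4
  ..#..|#  b4=1 t=5,i=2
  ...##|#  b3=1 t=0,i=10
  ...#.|#  b2=1 t=3,i=4
  ....#|.  b1=0 t=0,i=9
  .....|#  b0=1 t=0,i=6
  bits 10101010100110011001110101011101 = 2862194013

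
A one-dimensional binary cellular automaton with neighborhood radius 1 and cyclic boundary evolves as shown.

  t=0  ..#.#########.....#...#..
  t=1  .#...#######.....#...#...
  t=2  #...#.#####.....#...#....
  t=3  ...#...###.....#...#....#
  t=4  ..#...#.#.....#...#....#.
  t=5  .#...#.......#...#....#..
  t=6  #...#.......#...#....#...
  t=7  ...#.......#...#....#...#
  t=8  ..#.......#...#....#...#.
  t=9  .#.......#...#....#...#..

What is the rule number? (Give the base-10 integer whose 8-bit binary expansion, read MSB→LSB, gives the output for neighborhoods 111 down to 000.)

130

  ###|#  b7=1 t=0,i=5
  ##.|.  b6=0 t=0,i=12
  #.#|.  b5=0 t=0,i=3
  #..|.  b4=0 t=0,i=13
  .##|.  b3=0 t=0,i=4
  .#.|.  b2=0 t=0,i=2
  ..#|#  b1=1 t=0,i=1
  ...|.  b0=0 t=0,i=0
  bits 10000010 = 130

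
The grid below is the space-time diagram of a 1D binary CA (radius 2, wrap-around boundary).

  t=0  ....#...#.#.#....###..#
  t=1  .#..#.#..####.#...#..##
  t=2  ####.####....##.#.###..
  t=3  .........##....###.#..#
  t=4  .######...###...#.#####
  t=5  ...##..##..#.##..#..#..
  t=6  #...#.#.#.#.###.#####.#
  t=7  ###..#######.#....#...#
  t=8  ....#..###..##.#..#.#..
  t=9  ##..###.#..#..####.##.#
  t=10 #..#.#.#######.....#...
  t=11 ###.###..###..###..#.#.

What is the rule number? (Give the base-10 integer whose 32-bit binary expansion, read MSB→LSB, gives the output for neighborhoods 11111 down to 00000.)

  nb #####: next=#  (t=4,i=3, bit31=1)
  nb ####.: next=.  (t=1,i=11, bit30=0)
  nb ###.#: next=.  (t=1,i=12, bit29=0)
  nb ###..: next=.  (t=0,i=19, bit28=0)
  nb ##.##: next=.  (t=2,i=4, bit27=0)
  nb ##.#.: next=#  (t=1,i=0, bit26=1)
  nb ##..#: next=.  (t=0,i=20, bit25=0)
  nb ##...: next=#  (t=2,i=9, bit24=1)
  nb #.###: next=.  (t=2,i=5, bit23=0)
  nb #.##.: next=#  (t=5,i=13, bit22=1)
  nb #.#.#: next=#  (t=0,i=10, bit21=1)
  nb #.#..: next=#  (t=0,i=12, bit20=1)
  nb #..##: next=#  (t=1,i=8, bit19=1)
  nb #..#.: next=#  (t=0,i=21, bit18=1)
  nb #...#: next=#  (t=0,i=6, bit17=1)
  nb #....: next=#  (t=0,i=1, bit16=1)
  nb .####: next=.  (t=1,i=10, bit15=0)
  nb .###.: next=#  (t=0,i=18, bit14=1)
  nb .##.#: next=.  (t=1,i=22, bit13=0)
  nb .##..: next=#  (t=3,i=10, bit12=1)
  nb .#.##: next=#  (t=2,i=17, bit11=1)
  nb .#.#.: next=#  (t=0,i=9, bit10=1)
  nb .#..#: next=#  (t=1,i=2, bit9=1)
  nb .#...: next=.  (t=0,i=0, bit8=0)
  nb ..###: next=.  (t=0,i=17, bit7=0)
  nb ..##.: next=.  (t=1,i=21, bit6=0)
  nb ..#.#: next=.  (t=0,i=8, bit5=0)
  nb ..#..: next=#  (t=0,i=4, bit4=1)
  nb ...##: next=.  (t=0,i=16, bit3=0)
  nb ...#.: next=.  (t=0,i=3, bit2=0)
  nb ....#: next=.  (t=0,i=2, bit1=0)
  nb .....: next=#  (t=3,i=2, bit0=1)
  bits 10000101011111110101111000010001 = 2239716881

2239716881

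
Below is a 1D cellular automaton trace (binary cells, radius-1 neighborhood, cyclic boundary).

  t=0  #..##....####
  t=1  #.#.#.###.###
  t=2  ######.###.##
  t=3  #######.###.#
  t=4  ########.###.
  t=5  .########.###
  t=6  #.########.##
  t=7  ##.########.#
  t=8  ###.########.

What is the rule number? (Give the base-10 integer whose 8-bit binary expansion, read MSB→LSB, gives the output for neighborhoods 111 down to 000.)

231

  nb ###: next=#  (t=0,i=10, bit7=1)
  nb ##.: next=#  (t=0,i=0, bit6=1)
  nb #.#: next=#  (t=1,i=1, bit5=1)
  nb #..: next=.  (t=0,i=1, bit4=0)
  nb .##: next=.  (t=0,i=3, bit3=0)
  nb .#.: next=#  (t=1,i=2, bit2=1)
  nb ..#: next=#  (t=0,i=2, bit1=1)
  nb ...: next=#  (t=0,i=6, bit0=1)
  bits 11100111 = 231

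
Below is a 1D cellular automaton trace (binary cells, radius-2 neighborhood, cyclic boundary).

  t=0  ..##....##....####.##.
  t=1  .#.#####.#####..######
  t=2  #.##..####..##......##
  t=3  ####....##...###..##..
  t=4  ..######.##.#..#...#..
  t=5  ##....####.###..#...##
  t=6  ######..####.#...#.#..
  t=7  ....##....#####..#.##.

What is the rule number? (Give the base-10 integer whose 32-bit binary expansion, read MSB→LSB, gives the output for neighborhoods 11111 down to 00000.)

  #####|.  b31=0 t=1,i=5
  ####.|#  b30=1 t=0,i=16
  ###.#|#  b29=1 t=0,i=17
  ###..|#  b28=1 t=1,i=13
  ##.##|#  b27=1 t=0,i=18
  ##.#.|#  b26=1 t=1,i=0
  ##..#|.  b25=0 t=1,i=14
  ##...|#  b24=1 t=0,i=4
  #.###|#  b23=1 t=1,i=3
  #.##.|#  b22=1 t=0,i=19
  #.#.#|.  b21=0 t=1,i=1
  #.#..|#  b20=1 t=4,i=12
  #..##|.  b19=0 t=1,i=15
  #..#.|.  b18=0 t=4,i=14
  #...#|.  b17=0 t=0,i=0
  #....|#  b16=1 t=0,i=5
  .####|.  b15=0 t=0,i=15
  .###.|.  b14=0 t=2,i=21
  .##.#|.  b13=0 t=4,i=10
  .##..|#  b12=1 t=0,i=3
  .#.##|#  b11=1 t=1,i=2
  .#.#.|.  b10=0 t=6,i=18
  .#..#|#  b9=1 t=4,i=13
  .#...|#  b8=1 t=4,i=16
  ..###|.  b7=0 t=0,i=14
  ..##.|.  b6=0 t=0,i=2
  ..#.#|#  b5=1 t=6,i=17
  ..#..|.  b4=0 t=4,i=15
  ...##|#  b3=1 t=0,i=1
  ...#.|.  b2=0 t=4,i=18
  ....#|#  b1=1 t=0,i=6
  .....|.  b0=0 t=2,i=16
  bits 01111101110100010001101100101010 = 2110855978

2110855978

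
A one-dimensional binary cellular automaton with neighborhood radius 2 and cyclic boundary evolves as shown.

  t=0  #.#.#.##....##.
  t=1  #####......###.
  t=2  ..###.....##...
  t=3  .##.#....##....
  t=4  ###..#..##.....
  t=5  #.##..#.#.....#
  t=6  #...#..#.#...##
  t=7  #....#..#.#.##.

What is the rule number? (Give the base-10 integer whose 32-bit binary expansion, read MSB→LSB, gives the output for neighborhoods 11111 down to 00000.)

  nb #####: next=#  (t=1,i=2, bit31=1)
  nb ####.: next=#  (t=1,i=3, bit30=1)
  nb ###.#: next=.  (t=1,i=13, bit29=0)
  nb ###..: next=#  (t=1,i=4, bit28=1)
  nb ##.##: next=.  (t=1,i=14, bit27=0)
  nb ##.#.: next=.  (t=0,i=14, bit26=0)
  nb ##..#: next=#  (t=4,i=3, bit25=1)
  nb ##...: next=.  (t=0,i=8, bit24=0)
  nb #.###: next=.  (t=1,i=0, bit23=0)
  nb #.##.: next=.  (t=0,i=6, bit22=0)
  nb #.#.#: next=#  (t=0,i=0, bit21=1)
  nb #.#..: next=.  (t=3,i=4, bit20=0)
  nb #..##: next=.  (t=4,i=7, bit19=0)
  nb #..#.: next=.  (t=4,i=4, bit18=0)
  nb #...#: next=.  (t=6,i=2, bit17=0)
  nb #....: next=.  (t=0,i=9, bit16=0)
  nb .####: next=.  (t=1,i=1, bit15=0)
  nb .###.: next=.  (t=1,i=12, bit14=0)
  nb .##.#: next=#  (t=0,i=13, bit13=1)
  nb .##..: next=.  (t=0,i=7, bit12=0)
  nb .#.##: next=.  (t=0,i=5, bit11=0)
  nb .#.#.: next=#  (t=0,i=1, bit10=1)
  nb .#..#: next=#  (t=4,i=6, bit9=1)
  nb .#...: next=#  (t=3,i=5, bit8=1)
  nb ..###: next=#  (t=1,i=11, bit7=1)
  nb ..##.: next=#  (t=0,i=12, bit6=1)
  nb ..#.#: next=.  (t=5,i=6, bit5=0)
  nb ..#..: next=.  (t=4,i=5, bit4=0)
  nb ...##: next=#  (t=0,i=11, bit3=1)
  nb ...#.: next=.  (t=6,i=3, bit2=0)
  nb ....#: next=.  (t=0,i=10, bit1=0)
  nb .....: next=.  (t=1,i=7, bit0=0)
  bits 11010010001000000010011111001000 = 3525322696

3525322696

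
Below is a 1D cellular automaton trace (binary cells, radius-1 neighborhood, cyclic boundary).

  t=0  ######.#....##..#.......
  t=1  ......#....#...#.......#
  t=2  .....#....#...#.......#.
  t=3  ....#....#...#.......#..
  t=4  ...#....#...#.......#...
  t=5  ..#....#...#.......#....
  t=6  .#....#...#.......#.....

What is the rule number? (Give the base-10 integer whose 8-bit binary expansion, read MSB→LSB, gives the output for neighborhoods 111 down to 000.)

34

  ### -> .   bit 7 = 0  t=0,i=1
  ##. -> .   bit 6 = 0  t=0,i=5
  #.# -> #   bit 5 = 1  t=0,i=6
  #.. -> .   bit 4 = 0  t=0,i=8
  .## -> .   bit 3 = 0  t=0,i=0
  .#. -> .   bit 2 = 0  t=0,i=7
  ..# -> #   bit 1 = 1  t=0,i=11
  ... -> .   bit 0 = 0  t=0,i=9
  bits 00100010 = 34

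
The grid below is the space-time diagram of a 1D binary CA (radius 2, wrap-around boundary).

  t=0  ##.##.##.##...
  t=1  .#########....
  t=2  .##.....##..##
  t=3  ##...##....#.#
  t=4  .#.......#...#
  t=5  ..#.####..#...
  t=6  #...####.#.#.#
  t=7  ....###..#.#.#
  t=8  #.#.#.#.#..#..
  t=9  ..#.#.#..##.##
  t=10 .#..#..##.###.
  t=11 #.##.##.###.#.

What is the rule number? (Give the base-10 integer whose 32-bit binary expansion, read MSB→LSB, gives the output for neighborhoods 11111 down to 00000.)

  ##### -> .   bit 31 = 0  t=1,i=3
  ####. -> #   bit 30 = 1  t=1,i=8
  ###.# -> .   bit 29 = 0  t=6,i=7
  ###.. -> #   bit 28 = 1  t=1,i=9
  ##.## -> #   bit 27 = 1  t=0,i=2
  ##.#. -> .   bit 26 = 0  t=6,i=8
  ##..# -> .   bit 25 = 0  t=2,i=10
  ##... -> .   bit 24 = 0  t=0,i=11
  #.### -> #   bit 23 = 1  t=3,i=13
  #.##. -> #   bit 22 = 1  t=0,i=3
  #.#.# -> #   bit 21 = 1  t=6,i=9
  #.#.. -> .   bit 20 = 0  t=4,i=1
  #..## -> #   bit 19 = 1  t=2,i=11
  #..#. -> #   bit 18 = 1  t=5,i=9
  #...# -> .   bit 17 = 0  t=0,i=12
  #.... -> .   bit 16 = 0  t=1,i=11
  .#### -> #   bit 15 = 1  t=1,i=2
  .###. -> .   bit 14 = 0  t=3,i=0
  .##.# -> #   bit 13 = 1  t=0,i=1
  .##.. -> .   bit 12 = 0  t=0,i=10
  .#.## -> .   bit 11 = 0  t=3,i=12
  .#.#. -> .   bit 10 = 0  t=4,i=0
  .#..# -> #   bit 9 = 1  t=8,i=9
  .#... -> #   bit 8 = 1  t=4,i=2
  ..### -> #   bit 7 = 1  t=1,i=1
  ..##. -> .   bit 6 = 0  t=0,i=0
  ..#.# -> .   bit 5 = 0  t=3,i=11
  ..#.. -> .   bit 4 = 0  t=4,i=9
  ...## -> .   bit 3 = 0  t=0,i=13
  ...#. -> .   bit 2 = 0  t=3,i=10
  ....# -> #   bit 1 = 1  t=1,i=13
  ..... -> #   bit 0 = 1  t=1,i=12
  bits 01011000111011001010001110000011 = 1491903363

1491903363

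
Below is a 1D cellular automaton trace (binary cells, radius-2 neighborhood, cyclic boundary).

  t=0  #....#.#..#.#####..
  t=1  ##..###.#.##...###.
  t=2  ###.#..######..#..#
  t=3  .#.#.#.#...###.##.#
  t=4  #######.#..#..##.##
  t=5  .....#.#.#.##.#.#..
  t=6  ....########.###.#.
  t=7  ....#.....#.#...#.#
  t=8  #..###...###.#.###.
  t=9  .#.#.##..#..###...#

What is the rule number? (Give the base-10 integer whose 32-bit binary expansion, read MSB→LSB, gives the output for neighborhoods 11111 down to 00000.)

1600135156

  ##### -> .   bit 31 = 0  t=0,i=14
  ####. -> #   bit 30 = 1  t=0,i=15
  ###.# -> .   bit 29 = 0  t=1,i=6
  ###.. -> #   bit 28 = 1  t=0,i=16
  ##.## -> #   bit 27 = 1  t=1,i=18
  ##.#. -> #   bit 26 = 1  t=1,i=7
  ##..# -> #   bit 25 = 1  t=0,i=17
  ##... -> #   bit 24 = 1  t=1,i=12
  #.### -> .   bit 23 = 0  t=0,i=12
  #.##. -> #   bit 22 = 1  t=1,i=0
  #.#.# -> #   bit 21 = 1  t=1,i=8
  #.#.. -> .   bit 20 = 0  t=0,i=7
  #..## -> .   bit 19 = 0  t=1,i=3
  #..#. -> .   bit 18 = 0  t=0,i=9
  #...# -> .   bit 17 = 0  t=1,i=13
  #.... -> .   bit 16 = 0  t=0,i=2
  .#### -> .   bit 15 = 0  t=0,i=13
  .###. -> .   bit 14 = 0  t=1,i=5
  .##.# -> .   bit 13 = 0  t=3,i=16
  .##.. -> #   bit 12 = 1  t=1,i=1
  .#.## -> #   bit 11 = 1  t=0,i=11
  .#.#. -> #   bit 10 = 1  t=0,i=6
  .#..# -> #   bit 9 = 1  t=0,i=8
  .#... -> #   bit 8 = 1  t=0,i=1
  ..### -> #   bit 7 = 1  t=1,i=4
  ..##. -> #   bit 6 = 1  t=4,i=14
  ..#.# -> #   bit 5 = 1  t=0,i=5
  ..#.. -> #   bit 4 = 1  t=0,i=0
  ...## -> .   bit 3 = 0  t=1,i=14
  ...#. -> #   bit 2 = 1  t=0,i=4
  ....# -> .   bit 1 = 0  t=0,i=3
  ..... -> .   bit 0 = 0  t=5,i=0
  bits 01011111011000000001111111110100 = 1600135156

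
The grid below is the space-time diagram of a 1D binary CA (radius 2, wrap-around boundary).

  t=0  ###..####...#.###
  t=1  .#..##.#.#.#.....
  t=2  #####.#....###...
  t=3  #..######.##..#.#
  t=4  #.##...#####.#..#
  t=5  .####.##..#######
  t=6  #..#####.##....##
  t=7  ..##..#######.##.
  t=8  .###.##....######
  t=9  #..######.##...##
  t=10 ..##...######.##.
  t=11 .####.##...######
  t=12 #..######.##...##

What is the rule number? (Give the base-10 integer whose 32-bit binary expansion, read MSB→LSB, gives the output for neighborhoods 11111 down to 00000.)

1834816476

  #####|.  b31=0 t=0,i=0
  ####.|#  b30=1 t=0,i=1
  ###.#|#  b29=1 t=2,i=4
  ###..|.  b28=0 t=0,i=2
  ##.##|#  b27=1 t=3,i=9
  ##.#.|#  b26=1 t=1,i=6
  ##..#|.  b25=0 t=0,i=3
  ##...|#  b24=1 t=0,i=9
  #.###|.  b23=0 t=0,i=14
  #.##.|#  b22=1 t=3,i=10
  #.#.#|.  b21=0 t=1,i=7
  #.#..|#  b20=1 t=1,i=11
  #..##|#  b19=1 t=0,i=4
  #..#.|#  b18=1 t=3,i=13
  #...#|.  b17=0 t=0,i=10
  #....|#  b16=1 t=1,i=13
  .####|.  b15=0 t=0,i=6
  .###.|.  b14=0 t=2,i=12
  .##.#|.  b13=0 t=1,i=5
  .##..|#  b12=1 t=3,i=0
  .#.##|.  b11=0 t=0,i=13
  .#.#.|.  b10=0 t=1,i=8
  .#..#|#  b9=1 t=1,i=2
  .#...|#  b8=1 t=1,i=12
  ..###|#  b7=1 t=0,i=5
  ..##.|#  b6=1 t=1,i=4
  ..#.#|.  b5=0 t=0,i=12
  ..#..|#  b4=1 t=1,i=1
  ...##|#  b3=1 t=2,i=10
  ...#.|#  b2=1 t=0,i=11
  ....#|.  b1=0 t=1,i=16
  .....|.  b0=0 t=1,i=14
  bits 01101101010111010001001111011100 = 1834816476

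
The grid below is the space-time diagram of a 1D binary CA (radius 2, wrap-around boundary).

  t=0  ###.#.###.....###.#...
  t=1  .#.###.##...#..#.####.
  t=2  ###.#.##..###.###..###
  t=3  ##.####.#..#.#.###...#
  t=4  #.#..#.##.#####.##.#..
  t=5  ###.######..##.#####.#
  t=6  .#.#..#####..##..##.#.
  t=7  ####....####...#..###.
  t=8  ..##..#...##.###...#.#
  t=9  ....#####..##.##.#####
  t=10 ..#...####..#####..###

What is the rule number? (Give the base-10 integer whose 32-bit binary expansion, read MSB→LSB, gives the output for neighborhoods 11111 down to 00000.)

3732303158

  #####|#  b31=1 t=2,i=0
  ####.|#  b30=1 t=1,i=19
  ###.#|.  b29=0 t=0,i=2
  ###..|#  b28=1 t=0,i=8
  ##.##|#  b27=1 t=1,i=6
  ##.#.|#  b26=1 t=0,i=3
  ##..#|#  b25=1 t=1,i=21
  ##...|.  b24=0 t=0,i=9
  #.###|.  b23=0 t=0,i=6
  #.##.|#  b22=1 t=1,i=7
  #.#.#|#  b21=1 t=0,i=4
  #.#..|#  b20=1 t=0,i=18
  #..##|.  b19=0 t=2,i=9
  #..#.|#  b18=1 t=1,i=0
  #...#|#  b17=1 t=0,i=20
  #....|.  b16=0 t=0,i=10
  .####|.  b15=0 t=1,i=18
  .###.|#  b14=1 t=0,i=1
  .##.#|#  b13=1 t=4,i=8
  .##..|.  b12=0 t=1,i=8
  .#.##|#  b11=1 t=0,i=5
  .#.#.|#  b10=1 t=3,i=12
  .#..#|.  b9=0 t=1,i=13
  .#...|#  b8=1 t=0,i=19
  ..###|.  b7=0 t=0,i=0
  ..##.|.  b6=0 t=5,i=12
  ..#.#|#  b5=1 t=1,i=1
  ..#..|#  b4=1 t=1,i=12
  ...##|.  b3=0 t=0,i=13
  ...#.|#  b2=1 t=1,i=11
  ....#|#  b1=1 t=0,i=12
  .....|.  b0=0 t=0,i=11
  bits 11011110011101100110110100110110 = 3732303158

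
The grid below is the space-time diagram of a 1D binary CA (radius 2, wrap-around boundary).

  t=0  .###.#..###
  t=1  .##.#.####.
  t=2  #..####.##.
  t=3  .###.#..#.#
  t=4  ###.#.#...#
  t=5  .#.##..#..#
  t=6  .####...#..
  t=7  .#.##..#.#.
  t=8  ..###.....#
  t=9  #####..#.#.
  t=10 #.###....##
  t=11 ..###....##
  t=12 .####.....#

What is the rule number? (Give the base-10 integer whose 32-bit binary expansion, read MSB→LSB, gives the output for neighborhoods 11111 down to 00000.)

  nb #####: next=#  (t=9,i=2, bit31=1)
  nb ####.: next=#  (t=1,i=8, bit30=1)
  nb ###.#: next=.  (t=0,i=3, bit29=0)
  nb ###..: next=#  (t=1,i=9, bit28=1)
  nb ##.##: next=.  (t=0,i=0, bit27=0)
  nb ##.#.: next=#  (t=0,i=4, bit26=1)
  nb ##..#: next=.  (t=1,i=10, bit25=0)
  nb ##...: next=.  (t=6,i=5, bit24=0)
  nb #.###: next=#  (t=0,i=1, bit23=1)
  nb #.##.: next=#  (t=2,i=8, bit22=1)
  nb #.#.#: next=#  (t=1,i=4, bit21=1)
  nb #.#..: next=.  (t=0,i=5, bit20=0)
  nb #..##: next=#  (t=0,i=7, bit19=1)
  nb #..#.: next=.  (t=3,i=7, bit18=0)
  nb #...#: next=.  (t=4,i=8, bit17=0)
  nb #....: next=.  (t=8,i=6, bit16=0)
  nb .####: next=.  (t=1,i=7, bit15=0)
  nb .###.: next=#  (t=0,i=2, bit14=1)
  nb .##.#: next=.  (t=1,i=2, bit13=0)
  nb .##..: next=#  (t=5,i=4, bit12=1)
  nb .#.##: next=#  (t=1,i=5, bit11=1)
  nb .#.#.: next=.  (t=3,i=9, bit10=0)
  nb .#..#: next=#  (t=0,i=6, bit9=1)
  nb .#...: next=#  (t=4,i=7, bit8=1)
  nb ..###: next=#  (t=0,i=8, bit7=1)
  nb ..##.: next=.  (t=1,i=1, bit6=0)
  nb ..#.#: next=.  (t=3,i=8, bit5=0)
  nb ..#..: next=.  (t=5,i=7, bit4=0)
  nb ...##: next=.  (t=4,i=9, bit3=0)
  nb ...#.: next=#  (t=6,i=7, bit2=1)
  nb ....#: next=.  (t=8,i=8, bit1=0)
  nb .....: next=#  (t=8,i=7, bit0=1)
  bits 11010100111010000101101110000101 = 3571997573

3571997573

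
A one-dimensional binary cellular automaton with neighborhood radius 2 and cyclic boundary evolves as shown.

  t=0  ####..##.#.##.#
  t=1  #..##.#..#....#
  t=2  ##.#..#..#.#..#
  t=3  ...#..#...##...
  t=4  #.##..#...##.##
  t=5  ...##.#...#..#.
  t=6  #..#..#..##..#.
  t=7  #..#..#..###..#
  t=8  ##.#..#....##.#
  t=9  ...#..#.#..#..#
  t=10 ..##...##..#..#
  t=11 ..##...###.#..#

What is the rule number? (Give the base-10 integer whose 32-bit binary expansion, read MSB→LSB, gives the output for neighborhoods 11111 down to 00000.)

313627733

  nb #####: next=.  (t=0,i=1, bit31=0)
  nb ####.: next=.  (t=0,i=2, bit30=0)
  nb ###.#: next=.  (t=2,i=1, bit29=0)
  nb ###..: next=#  (t=0,i=3, bit28=1)
  nb ##.##: next=.  (t=0,i=13, bit27=0)
  nb ##.#.: next=.  (t=0,i=8, bit26=0)
  nb ##..#: next=#  (t=0,i=4, bit25=1)
  nb ##...: next=.  (t=3,i=12, bit24=0)
  nb #.###: next=#  (t=0,i=14, bit23=1)
  nb #.##.: next=.  (t=0,i=11, bit22=0)
  nb #.#.#: next=#  (t=0,i=9, bit21=1)
  nb #.#..: next=#  (t=1,i=6, bit20=1)
  nb #..##: next=.  (t=0,i=5, bit19=0)
  nb #..#.: next=.  (t=1,i=8, bit18=0)
  nb #...#: next=.  (t=3,i=8, bit17=0)
  nb #....: next=#  (t=1,i=11, bit16=1)
  nb .####: next=#  (t=0,i=0, bit15=1)
  nb .###.: next=.  (t=2,i=0, bit14=0)
  nb .##.#: next=.  (t=0,i=7, bit13=0)
  nb .##..: next=#  (t=1,i=0, bit12=1)
  nb .#.##: next=.  (t=0,i=10, bit11=0)
  nb .#.#.: next=#  (t=2,i=10, bit10=1)
  nb .#..#: next=.  (t=1,i=7, bit9=0)
  nb .#...: next=.  (t=1,i=10, bit8=0)
  nb ..###: next=.  (t=2,i=14, bit7=0)
  nb ..##.: next=#  (t=0,i=6, bit6=1)
  nb ..#.#: next=.  (t=2,i=9, bit5=0)
  nb ..#..: next=#  (t=1,i=9, bit4=1)
  nb ...##: next=.  (t=1,i=13, bit3=0)
  nb ...#.: next=#  (t=3,i=2, bit2=1)
  nb ....#: next=.  (t=1,i=12, bit1=0)
  nb .....: next=#  (t=3,i=0, bit0=1)
  bits 00010010101100011001010001010101 = 313627733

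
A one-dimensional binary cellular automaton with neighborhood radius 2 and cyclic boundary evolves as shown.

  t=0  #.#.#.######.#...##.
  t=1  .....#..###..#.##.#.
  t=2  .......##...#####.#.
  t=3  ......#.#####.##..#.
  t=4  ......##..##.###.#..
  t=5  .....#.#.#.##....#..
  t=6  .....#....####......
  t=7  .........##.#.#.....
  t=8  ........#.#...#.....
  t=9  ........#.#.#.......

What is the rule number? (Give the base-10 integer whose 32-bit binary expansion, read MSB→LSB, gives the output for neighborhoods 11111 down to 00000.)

3378395304

  ##### -> #   bit 31 = 1  t=0,i=8
  ####. -> #   bit 30 = 1  t=0,i=10
  ###.# -> .   bit 29 = 0  t=0,i=11
  ###.. -> .   bit 28 = 0  t=1,i=10
  ##.## -> #   bit 27 = 1  t=3,i=13
  ##.#. -> .   bit 26 = 0  t=0,i=12
  ##..# -> .   bit 25 = 0  t=1,i=11
  ##... -> #   bit 24 = 1  t=2,i=9
  #.### -> .   bit 23 = 0  t=0,i=6
  #.##. -> #   bit 22 = 1  t=1,i=15
  #.#.# -> .   bit 21 = 0  t=0,i=0
  #.#.. -> #   bit 20 = 1  t=0,i=13
  #..## -> #   bit 19 = 1  t=1,i=7
  #..#. -> #   bit 18 = 1  t=1,i=12
  #...# -> #   bit 17 = 1  t=0,i=15
  #.... -> .   bit 16 = 0  t=1,i=0
  .#### -> .   bit 15 = 0  t=0,i=7
  .###. -> .   bit 14 = 0  t=1,i=9
  .##.# -> #   bit 13 = 1  t=0,i=18
  .##.. -> #   bit 12 = 1  t=2,i=8
  .#.## -> #   bit 11 = 1  t=0,i=5
  .#.#. -> .   bit 10 = 0  t=0,i=1
  .#..# -> .   bit 9 = 0  t=1,i=6
  .#... -> .   bit 8 = 0  t=0,i=14
  ..### -> #   bit 7 = 1  t=1,i=8
  ..##. -> .   bit 6 = 0  t=0,i=17
  ..#.# -> #   bit 5 = 1  t=1,i=13
  ..#.. -> .   bit 4 = 0  t=1,i=5
  ...## -> #   bit 3 = 1  t=0,i=16
  ...#. -> .   bit 2 = 0  t=1,i=4
  ....# -> .   bit 1 = 0  t=1,i=3
  ..... -> .   bit 0 = 0  t=1,i=1
  bits 11001001010111100011100010101000 = 3378395304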